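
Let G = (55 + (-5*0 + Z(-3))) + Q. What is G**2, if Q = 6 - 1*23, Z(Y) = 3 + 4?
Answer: 2025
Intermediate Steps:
Z(Y) = 7
Q = -17 (Q = 6 - 23 = -17)
G = 45 (G = (55 + (-5*0 + 7)) - 17 = (55 + (0 + 7)) - 17 = (55 + 7) - 17 = 62 - 17 = 45)
G**2 = 45**2 = 2025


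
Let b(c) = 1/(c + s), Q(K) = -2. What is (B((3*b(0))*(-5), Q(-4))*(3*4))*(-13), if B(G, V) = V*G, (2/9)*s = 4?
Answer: -260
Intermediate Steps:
s = 18 (s = (9/2)*4 = 18)
b(c) = 1/(18 + c) (b(c) = 1/(c + 18) = 1/(18 + c))
B(G, V) = G*V
(B((3*b(0))*(-5), Q(-4))*(3*4))*(-13) = ((((3/(18 + 0))*(-5))*(-2))*(3*4))*(-13) = ((((3/18)*(-5))*(-2))*12)*(-13) = ((((3*(1/18))*(-5))*(-2))*12)*(-13) = ((((⅙)*(-5))*(-2))*12)*(-13) = (-⅚*(-2)*12)*(-13) = ((5/3)*12)*(-13) = 20*(-13) = -260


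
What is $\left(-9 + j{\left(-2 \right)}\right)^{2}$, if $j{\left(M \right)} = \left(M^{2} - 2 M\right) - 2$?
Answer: $9$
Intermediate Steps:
$j{\left(M \right)} = -2 + M^{2} - 2 M$
$\left(-9 + j{\left(-2 \right)}\right)^{2} = \left(-9 - \left(-2 - 4\right)\right)^{2} = \left(-9 + \left(-2 + 4 + 4\right)\right)^{2} = \left(-9 + 6\right)^{2} = \left(-3\right)^{2} = 9$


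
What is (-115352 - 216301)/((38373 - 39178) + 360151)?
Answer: -6503/7046 ≈ -0.92293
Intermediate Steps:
(-115352 - 216301)/((38373 - 39178) + 360151) = -331653/(-805 + 360151) = -331653/359346 = -331653*1/359346 = -6503/7046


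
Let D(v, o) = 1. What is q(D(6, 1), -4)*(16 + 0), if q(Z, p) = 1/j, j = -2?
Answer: -8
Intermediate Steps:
q(Z, p) = -1/2 (q(Z, p) = 1/(-2) = -1/2)
q(D(6, 1), -4)*(16 + 0) = -(16 + 0)/2 = -1/2*16 = -8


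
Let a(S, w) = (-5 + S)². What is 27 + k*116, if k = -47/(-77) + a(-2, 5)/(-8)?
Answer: -94355/154 ≈ -612.69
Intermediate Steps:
k = -3397/616 (k = -47/(-77) + (-5 - 2)²/(-8) = -47*(-1/77) + (-7)²*(-⅛) = 47/77 + 49*(-⅛) = 47/77 - 49/8 = -3397/616 ≈ -5.5146)
27 + k*116 = 27 - 3397/616*116 = 27 - 98513/154 = -94355/154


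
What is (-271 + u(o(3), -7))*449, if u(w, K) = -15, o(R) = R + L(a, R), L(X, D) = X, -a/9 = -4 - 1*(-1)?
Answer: -128414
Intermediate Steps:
a = 27 (a = -9*(-4 - 1*(-1)) = -9*(-4 + 1) = -9*(-3) = 27)
o(R) = 27 + R (o(R) = R + 27 = 27 + R)
(-271 + u(o(3), -7))*449 = (-271 - 15)*449 = -286*449 = -128414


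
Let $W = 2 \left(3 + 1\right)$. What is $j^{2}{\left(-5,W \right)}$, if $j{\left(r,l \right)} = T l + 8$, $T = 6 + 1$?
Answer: $4096$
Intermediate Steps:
$T = 7$
$W = 8$ ($W = 2 \cdot 4 = 8$)
$j{\left(r,l \right)} = 8 + 7 l$ ($j{\left(r,l \right)} = 7 l + 8 = 8 + 7 l$)
$j^{2}{\left(-5,W \right)} = \left(8 + 7 \cdot 8\right)^{2} = \left(8 + 56\right)^{2} = 64^{2} = 4096$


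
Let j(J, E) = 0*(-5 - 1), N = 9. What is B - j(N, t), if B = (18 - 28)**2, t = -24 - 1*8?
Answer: 100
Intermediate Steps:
t = -32 (t = -24 - 8 = -32)
B = 100 (B = (-10)**2 = 100)
j(J, E) = 0 (j(J, E) = 0*(-6) = 0)
B - j(N, t) = 100 - 1*0 = 100 + 0 = 100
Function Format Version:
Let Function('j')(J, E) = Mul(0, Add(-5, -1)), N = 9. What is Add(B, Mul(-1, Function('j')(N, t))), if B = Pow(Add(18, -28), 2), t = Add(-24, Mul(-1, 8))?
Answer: 100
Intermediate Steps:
t = -32 (t = Add(-24, -8) = -32)
B = 100 (B = Pow(-10, 2) = 100)
Function('j')(J, E) = 0 (Function('j')(J, E) = Mul(0, -6) = 0)
Add(B, Mul(-1, Function('j')(N, t))) = Add(100, Mul(-1, 0)) = Add(100, 0) = 100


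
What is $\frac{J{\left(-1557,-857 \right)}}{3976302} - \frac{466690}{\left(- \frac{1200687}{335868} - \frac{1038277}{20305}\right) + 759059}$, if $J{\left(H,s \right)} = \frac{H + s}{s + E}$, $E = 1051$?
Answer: $- \frac{136398914443440372641447}{221832125101206287160174} \approx -0.61487$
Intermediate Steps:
$J{\left(H,s \right)} = \frac{H + s}{1051 + s}$ ($J{\left(H,s \right)} = \frac{H + s}{s + 1051} = \frac{H + s}{1051 + s}$)
$\frac{J{\left(-1557,-857 \right)}}{3976302} - \frac{466690}{\left(- \frac{1200687}{335868} - \frac{1038277}{20305}\right) + 759059} = \frac{\frac{1}{1051 - 857} \left(-1557 - 857\right)}{3976302} - \frac{466690}{\left(- \frac{1200687}{335868} - \frac{1038277}{20305}\right) + 759059} = \frac{1}{194} \left(-2414\right) \frac{1}{3976302} - \frac{466690}{\left(\left(-1200687\right) \frac{1}{335868} - \frac{1038277}{20305}\right) + 759059} = \frac{1}{194} \left(-2414\right) \frac{1}{3976302} - \frac{466690}{\left(- \frac{400229}{111956} - \frac{1038277}{20305}\right) + 759059} = \left(- \frac{1207}{97}\right) \frac{1}{3976302} - \frac{466690}{- \frac{124367989657}{2273266580} + 759059} = - \frac{1207}{385701294} - \frac{466690}{\frac{1725419088958563}{2273266580}} = - \frac{1207}{385701294} - \frac{1060910780220200}{1725419088958563} = - \frac{136398914443440372641447}{221832125101206287160174}$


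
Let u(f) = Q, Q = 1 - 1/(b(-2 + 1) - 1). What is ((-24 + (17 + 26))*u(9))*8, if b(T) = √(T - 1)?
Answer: 152*(√2 + 2*I)/(I + √2) ≈ 202.67 + 71.653*I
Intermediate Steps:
b(T) = √(-1 + T)
Q = 1 - 1/(-1 + I*√2) (Q = 1 - 1/(√(-1 + (-2 + 1)) - 1) = 1 - 1/(√(-1 - 1) - 1) = 1 - 1/(√(-2) - 1) = 1 - 1/(I*√2 - 1) = 1 - 1/(-1 + I*√2) ≈ 1.3333 + 0.4714*I)
u(f) = (√2 + 2*I)/(I + √2)
((-24 + (17 + 26))*u(9))*8 = ((-24 + (17 + 26))*((√2 + 2*I)/(I + √2)))*8 = ((-24 + 43)*((√2 + 2*I)/(I + √2)))*8 = (19*((√2 + 2*I)/(I + √2)))*8 = (19*(√2 + 2*I)/(I + √2))*8 = 152*(√2 + 2*I)/(I + √2)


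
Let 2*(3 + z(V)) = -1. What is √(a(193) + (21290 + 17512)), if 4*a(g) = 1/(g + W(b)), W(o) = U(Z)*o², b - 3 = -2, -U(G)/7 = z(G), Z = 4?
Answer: √29369234670/870 ≈ 196.98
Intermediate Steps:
z(V) = -7/2 (z(V) = -3 + (½)*(-1) = -3 - ½ = -7/2)
U(G) = 49/2 (U(G) = -7*(-7/2) = 49/2)
b = 1 (b = 3 - 2 = 1)
W(o) = 49*o²/2
a(g) = 1/(4*(49/2 + g)) (a(g) = 1/(4*(g + (49/2)*1²)) = 1/(4*(g + (49/2)*1)) = 1/(4*(g + 49/2)) = 1/(4*(49/2 + g)))
√(a(193) + (21290 + 17512)) = √(1/(2*(49 + 2*193)) + (21290 + 17512)) = √(1/(2*(49 + 386)) + 38802) = √((½)/435 + 38802) = √((½)*(1/435) + 38802) = √(1/870 + 38802) = √(33757741/870) = √29369234670/870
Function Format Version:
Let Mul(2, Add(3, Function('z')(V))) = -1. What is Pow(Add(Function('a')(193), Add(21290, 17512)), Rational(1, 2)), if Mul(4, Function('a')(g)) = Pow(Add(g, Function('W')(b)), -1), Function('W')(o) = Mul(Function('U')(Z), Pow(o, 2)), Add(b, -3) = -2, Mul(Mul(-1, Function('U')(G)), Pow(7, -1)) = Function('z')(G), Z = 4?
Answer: Mul(Rational(1, 870), Pow(29369234670, Rational(1, 2))) ≈ 196.98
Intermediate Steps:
Function('z')(V) = Rational(-7, 2) (Function('z')(V) = Add(-3, Mul(Rational(1, 2), -1)) = Add(-3, Rational(-1, 2)) = Rational(-7, 2))
Function('U')(G) = Rational(49, 2) (Function('U')(G) = Mul(-7, Rational(-7, 2)) = Rational(49, 2))
b = 1 (b = Add(3, -2) = 1)
Function('W')(o) = Mul(Rational(49, 2), Pow(o, 2))
Function('a')(g) = Mul(Rational(1, 4), Pow(Add(Rational(49, 2), g), -1)) (Function('a')(g) = Mul(Rational(1, 4), Pow(Add(g, Mul(Rational(49, 2), Pow(1, 2))), -1)) = Mul(Rational(1, 4), Pow(Add(g, Mul(Rational(49, 2), 1)), -1)) = Mul(Rational(1, 4), Pow(Add(g, Rational(49, 2)), -1)) = Mul(Rational(1, 4), Pow(Add(Rational(49, 2), g), -1)))
Pow(Add(Function('a')(193), Add(21290, 17512)), Rational(1, 2)) = Pow(Add(Mul(Rational(1, 2), Pow(Add(49, Mul(2, 193)), -1)), Add(21290, 17512)), Rational(1, 2)) = Pow(Add(Mul(Rational(1, 2), Pow(Add(49, 386), -1)), 38802), Rational(1, 2)) = Pow(Add(Mul(Rational(1, 2), Pow(435, -1)), 38802), Rational(1, 2)) = Pow(Add(Mul(Rational(1, 2), Rational(1, 435)), 38802), Rational(1, 2)) = Pow(Add(Rational(1, 870), 38802), Rational(1, 2)) = Pow(Rational(33757741, 870), Rational(1, 2)) = Mul(Rational(1, 870), Pow(29369234670, Rational(1, 2)))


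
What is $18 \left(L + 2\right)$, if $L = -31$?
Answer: $-522$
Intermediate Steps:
$18 \left(L + 2\right) = 18 \left(-31 + 2\right) = 18 \left(-29\right) = -522$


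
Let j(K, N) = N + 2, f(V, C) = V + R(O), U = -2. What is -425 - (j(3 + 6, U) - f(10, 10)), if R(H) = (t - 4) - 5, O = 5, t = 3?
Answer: -421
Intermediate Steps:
R(H) = -6 (R(H) = (3 - 4) - 5 = -1 - 5 = -6)
f(V, C) = -6 + V (f(V, C) = V - 6 = -6 + V)
j(K, N) = 2 + N
-425 - (j(3 + 6, U) - f(10, 10)) = -425 - ((2 - 2) - (-6 + 10)) = -425 - (0 - 1*4) = -425 - (0 - 4) = -425 - 1*(-4) = -425 + 4 = -421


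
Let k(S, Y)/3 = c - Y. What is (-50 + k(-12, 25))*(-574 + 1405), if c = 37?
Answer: -11634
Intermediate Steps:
k(S, Y) = 111 - 3*Y (k(S, Y) = 3*(37 - Y) = 111 - 3*Y)
(-50 + k(-12, 25))*(-574 + 1405) = (-50 + (111 - 3*25))*(-574 + 1405) = (-50 + (111 - 75))*831 = (-50 + 36)*831 = -14*831 = -11634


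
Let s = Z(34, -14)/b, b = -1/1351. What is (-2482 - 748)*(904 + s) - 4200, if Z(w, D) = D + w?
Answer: 84350480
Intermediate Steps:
b = -1/1351 (b = -1*1/1351 = -1/1351 ≈ -0.00074019)
s = -27020 (s = (-14 + 34)/(-1/1351) = 20*(-1351) = -27020)
(-2482 - 748)*(904 + s) - 4200 = (-2482 - 748)*(904 - 27020) - 4200 = -3230*(-26116) - 4200 = 84354680 - 4200 = 84350480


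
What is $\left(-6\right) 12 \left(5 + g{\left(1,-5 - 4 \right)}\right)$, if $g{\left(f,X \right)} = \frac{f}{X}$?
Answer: $-352$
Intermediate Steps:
$\left(-6\right) 12 \left(5 + g{\left(1,-5 - 4 \right)}\right) = \left(-6\right) 12 \left(5 + 1 \frac{1}{-5 - 4}\right) = - 72 \left(5 + 1 \frac{1}{-9}\right) = - 72 \left(5 + 1 \left(- \frac{1}{9}\right)\right) = - 72 \left(5 - \frac{1}{9}\right) = \left(-72\right) \frac{44}{9} = -352$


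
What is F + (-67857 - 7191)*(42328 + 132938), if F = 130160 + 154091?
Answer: -13153078517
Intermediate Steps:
F = 284251
F + (-67857 - 7191)*(42328 + 132938) = 284251 + (-67857 - 7191)*(42328 + 132938) = 284251 - 75048*175266 = 284251 - 13153362768 = -13153078517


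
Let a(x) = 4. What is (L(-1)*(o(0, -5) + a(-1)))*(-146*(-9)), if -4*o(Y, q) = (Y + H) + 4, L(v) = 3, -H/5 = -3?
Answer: -5913/2 ≈ -2956.5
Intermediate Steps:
H = 15 (H = -5*(-3) = 15)
o(Y, q) = -19/4 - Y/4 (o(Y, q) = -((Y + 15) + 4)/4 = -((15 + Y) + 4)/4 = -(19 + Y)/4 = -19/4 - Y/4)
(L(-1)*(o(0, -5) + a(-1)))*(-146*(-9)) = (3*((-19/4 - 1/4*0) + 4))*(-146*(-9)) = (3*((-19/4 + 0) + 4))*1314 = (3*(-19/4 + 4))*1314 = (3*(-3/4))*1314 = -9/4*1314 = -5913/2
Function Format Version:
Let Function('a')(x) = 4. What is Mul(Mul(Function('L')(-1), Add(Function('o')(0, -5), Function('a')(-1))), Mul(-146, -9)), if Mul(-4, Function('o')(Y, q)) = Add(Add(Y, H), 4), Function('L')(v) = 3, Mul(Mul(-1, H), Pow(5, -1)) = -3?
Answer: Rational(-5913, 2) ≈ -2956.5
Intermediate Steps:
H = 15 (H = Mul(-5, -3) = 15)
Function('o')(Y, q) = Add(Rational(-19, 4), Mul(Rational(-1, 4), Y)) (Function('o')(Y, q) = Mul(Rational(-1, 4), Add(Add(Y, 15), 4)) = Mul(Rational(-1, 4), Add(Add(15, Y), 4)) = Mul(Rational(-1, 4), Add(19, Y)) = Add(Rational(-19, 4), Mul(Rational(-1, 4), Y)))
Mul(Mul(Function('L')(-1), Add(Function('o')(0, -5), Function('a')(-1))), Mul(-146, -9)) = Mul(Mul(3, Add(Add(Rational(-19, 4), Mul(Rational(-1, 4), 0)), 4)), Mul(-146, -9)) = Mul(Mul(3, Add(Add(Rational(-19, 4), 0), 4)), 1314) = Mul(Mul(3, Add(Rational(-19, 4), 4)), 1314) = Mul(Mul(3, Rational(-3, 4)), 1314) = Mul(Rational(-9, 4), 1314) = Rational(-5913, 2)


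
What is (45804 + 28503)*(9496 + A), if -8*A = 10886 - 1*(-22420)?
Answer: 1585042617/4 ≈ 3.9626e+8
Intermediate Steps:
A = -16653/4 (A = -(10886 - 1*(-22420))/8 = -(10886 + 22420)/8 = -⅛*33306 = -16653/4 ≈ -4163.3)
(45804 + 28503)*(9496 + A) = (45804 + 28503)*(9496 - 16653/4) = 74307*(21331/4) = 1585042617/4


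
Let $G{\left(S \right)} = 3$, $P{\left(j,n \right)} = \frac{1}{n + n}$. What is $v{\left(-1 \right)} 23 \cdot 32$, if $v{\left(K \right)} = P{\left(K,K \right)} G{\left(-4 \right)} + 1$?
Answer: $-368$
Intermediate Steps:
$P{\left(j,n \right)} = \frac{1}{2 n}$
$v{\left(K \right)} = 1 + \frac{3}{2 K}$ ($v{\left(K \right)} = \frac{1}{2 K} 3 + 1 = \frac{3}{2 K} + 1 = 1 + \frac{3}{2 K}$)
$v{\left(-1 \right)} 23 \cdot 32 = \frac{\frac{3}{2} - 1}{-1} \cdot 23 \cdot 32 = \left(-1\right) \frac{1}{2} \cdot 23 \cdot 32 = \left(- \frac{1}{2}\right) 23 \cdot 32 = \left(- \frac{23}{2}\right) 32 = -368$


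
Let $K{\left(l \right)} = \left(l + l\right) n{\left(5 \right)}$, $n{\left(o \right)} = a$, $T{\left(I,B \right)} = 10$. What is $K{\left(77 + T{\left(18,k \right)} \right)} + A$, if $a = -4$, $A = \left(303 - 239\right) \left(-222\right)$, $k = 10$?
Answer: $-14904$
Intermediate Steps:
$A = -14208$ ($A = 64 \left(-222\right) = -14208$)
$n{\left(o \right)} = -4$
$K{\left(l \right)} = - 8 l$ ($K{\left(l \right)} = \left(l + l\right) \left(-4\right) = 2 l \left(-4\right) = - 8 l$)
$K{\left(77 + T{\left(18,k \right)} \right)} + A = - 8 \left(77 + 10\right) - 14208 = \left(-8\right) 87 - 14208 = -696 - 14208 = -14904$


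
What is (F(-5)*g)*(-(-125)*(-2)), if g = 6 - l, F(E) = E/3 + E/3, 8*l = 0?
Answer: 5000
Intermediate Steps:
l = 0 (l = (⅛)*0 = 0)
F(E) = 2*E/3 (F(E) = E*(⅓) + E*(⅓) = E/3 + E/3 = 2*E/3)
g = 6 (g = 6 - 1*0 = 6 + 0 = 6)
(F(-5)*g)*(-(-125)*(-2)) = (((⅔)*(-5))*6)*(-(-125)*(-2)) = (-10/3*6)*(-25*10) = -20*(-250) = 5000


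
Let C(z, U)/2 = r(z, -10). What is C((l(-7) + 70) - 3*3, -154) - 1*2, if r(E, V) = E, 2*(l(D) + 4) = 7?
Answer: 119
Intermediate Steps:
l(D) = -½ (l(D) = -4 + (½)*7 = -4 + 7/2 = -½)
C(z, U) = 2*z
C((l(-7) + 70) - 3*3, -154) - 1*2 = 2*((-½ + 70) - 3*3) - 1*2 = 2*(139/2 - 9) - 2 = 2*(121/2) - 2 = 121 - 2 = 119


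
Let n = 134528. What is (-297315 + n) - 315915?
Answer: -478702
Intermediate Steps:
(-297315 + n) - 315915 = (-297315 + 134528) - 315915 = -162787 - 315915 = -478702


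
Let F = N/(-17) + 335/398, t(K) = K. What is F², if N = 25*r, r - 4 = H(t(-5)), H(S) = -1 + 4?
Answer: 4090242025/45778756 ≈ 89.348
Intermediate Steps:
H(S) = 3
r = 7 (r = 4 + 3 = 7)
N = 175 (N = 25*7 = 175)
F = -63955/6766 (F = 175/(-17) + 335/398 = 175*(-1/17) + 335*(1/398) = -175/17 + 335/398 = -63955/6766 ≈ -9.4524)
F² = (-63955/6766)² = 4090242025/45778756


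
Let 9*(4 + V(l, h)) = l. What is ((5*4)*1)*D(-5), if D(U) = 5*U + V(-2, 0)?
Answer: -5260/9 ≈ -584.44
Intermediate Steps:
V(l, h) = -4 + l/9
D(U) = -38/9 + 5*U (D(U) = 5*U + (-4 + (⅑)*(-2)) = 5*U + (-4 - 2/9) = 5*U - 38/9 = -38/9 + 5*U)
((5*4)*1)*D(-5) = ((5*4)*1)*(-38/9 + 5*(-5)) = (20*1)*(-38/9 - 25) = 20*(-263/9) = -5260/9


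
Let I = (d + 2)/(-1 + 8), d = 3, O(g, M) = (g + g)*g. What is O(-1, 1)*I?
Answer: 10/7 ≈ 1.4286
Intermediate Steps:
O(g, M) = 2*g**2 (O(g, M) = (2*g)*g = 2*g**2)
I = 5/7 (I = (3 + 2)/(-1 + 8) = 5/7 ≈ 0.71429)
O(-1, 1)*I = (2*(-1)**2)*(5/7) = (2*1)*(5/7) = 2*(5/7) = 10/7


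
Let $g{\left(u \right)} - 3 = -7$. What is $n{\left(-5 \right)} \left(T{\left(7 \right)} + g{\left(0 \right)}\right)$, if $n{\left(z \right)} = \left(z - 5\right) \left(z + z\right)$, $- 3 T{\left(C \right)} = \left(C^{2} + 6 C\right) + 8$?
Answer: $-3700$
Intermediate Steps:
$g{\left(u \right)} = -4$ ($g{\left(u \right)} = 3 - 7 = -4$)
$T{\left(C \right)} = - \frac{8}{3} - 2 C - \frac{C^{2}}{3}$ ($T{\left(C \right)} = - \frac{\left(C^{2} + 6 C\right) + 8}{3} = - \frac{8 + C^{2} + 6 C}{3} = - \frac{8}{3} - 2 C - \frac{C^{2}}{3}$)
$n{\left(z \right)} = 2 z \left(-5 + z\right)$ ($n{\left(z \right)} = \left(-5 + z\right) 2 z = 2 z \left(-5 + z\right)$)
$n{\left(-5 \right)} \left(T{\left(7 \right)} + g{\left(0 \right)}\right) = 2 \left(-5\right) \left(-5 - 5\right) \left(\left(- \frac{8}{3} - 14 - \frac{7^{2}}{3}\right) - 4\right) = 2 \left(-5\right) \left(-10\right) \left(\left(- \frac{8}{3} - 14 - \frac{49}{3}\right) - 4\right) = 100 \left(\left(- \frac{8}{3} - 14 - \frac{49}{3}\right) - 4\right) = 100 \left(-33 - 4\right) = 100 \left(-37\right) = -3700$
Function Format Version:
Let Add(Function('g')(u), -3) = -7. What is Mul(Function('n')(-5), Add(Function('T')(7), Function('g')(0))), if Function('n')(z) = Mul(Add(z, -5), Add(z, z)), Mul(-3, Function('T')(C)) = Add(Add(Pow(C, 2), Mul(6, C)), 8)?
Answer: -3700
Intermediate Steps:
Function('g')(u) = -4 (Function('g')(u) = Add(3, -7) = -4)
Function('T')(C) = Add(Rational(-8, 3), Mul(-2, C), Mul(Rational(-1, 3), Pow(C, 2))) (Function('T')(C) = Mul(Rational(-1, 3), Add(Add(Pow(C, 2), Mul(6, C)), 8)) = Mul(Rational(-1, 3), Add(8, Pow(C, 2), Mul(6, C))) = Add(Rational(-8, 3), Mul(-2, C), Mul(Rational(-1, 3), Pow(C, 2))))
Function('n')(z) = Mul(2, z, Add(-5, z)) (Function('n')(z) = Mul(Add(-5, z), Mul(2, z)) = Mul(2, z, Add(-5, z)))
Mul(Function('n')(-5), Add(Function('T')(7), Function('g')(0))) = Mul(Mul(2, -5, Add(-5, -5)), Add(Add(Rational(-8, 3), Mul(-2, 7), Mul(Rational(-1, 3), Pow(7, 2))), -4)) = Mul(Mul(2, -5, -10), Add(Add(Rational(-8, 3), -14, Mul(Rational(-1, 3), 49)), -4)) = Mul(100, Add(Add(Rational(-8, 3), -14, Rational(-49, 3)), -4)) = Mul(100, Add(-33, -4)) = Mul(100, -37) = -3700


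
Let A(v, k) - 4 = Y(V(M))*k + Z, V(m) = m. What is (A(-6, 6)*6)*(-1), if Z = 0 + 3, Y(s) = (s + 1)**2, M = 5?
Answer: -1338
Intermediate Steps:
Y(s) = (1 + s)**2
Z = 3
A(v, k) = 7 + 36*k (A(v, k) = 4 + ((1 + 5)**2*k + 3) = 4 + (6**2*k + 3) = 4 + (36*k + 3) = 4 + (3 + 36*k) = 7 + 36*k)
(A(-6, 6)*6)*(-1) = ((7 + 36*6)*6)*(-1) = ((7 + 216)*6)*(-1) = (223*6)*(-1) = 1338*(-1) = -1338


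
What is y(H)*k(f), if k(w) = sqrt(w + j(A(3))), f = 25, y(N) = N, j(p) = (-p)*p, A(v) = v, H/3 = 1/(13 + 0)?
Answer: 12/13 ≈ 0.92308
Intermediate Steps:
H = 3/13 (H = 3/(13 + 0) = 3/13 ≈ 0.23077)
j(p) = -p**2
k(w) = sqrt(-9 + w) (k(w) = sqrt(w - 1*3**2) = sqrt(w - 1*9) = sqrt(w - 9) = sqrt(-9 + w))
y(H)*k(f) = 3*sqrt(-9 + 25)/13 = 3*sqrt(16)/13 = (3/13)*4 = 12/13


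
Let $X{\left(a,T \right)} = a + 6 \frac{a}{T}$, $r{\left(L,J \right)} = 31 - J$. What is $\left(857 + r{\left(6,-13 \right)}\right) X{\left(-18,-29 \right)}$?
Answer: $- \frac{373014}{29} \approx -12863.0$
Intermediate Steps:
$X{\left(a,T \right)} = a + \frac{6 a}{T}$
$\left(857 + r{\left(6,-13 \right)}\right) X{\left(-18,-29 \right)} = \left(857 + \left(31 - -13\right)\right) \left(- \frac{18 \left(6 - 29\right)}{-29}\right) = \left(857 + \left(31 + 13\right)\right) \left(\left(-18\right) \left(- \frac{1}{29}\right) \left(-23\right)\right) = \left(857 + 44\right) \left(- \frac{414}{29}\right) = 901 \left(- \frac{414}{29}\right) = - \frac{373014}{29}$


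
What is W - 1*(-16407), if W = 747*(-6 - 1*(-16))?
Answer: 23877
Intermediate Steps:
W = 7470 (W = 747*(-6 + 16) = 747*10 = 7470)
W - 1*(-16407) = 7470 - 1*(-16407) = 7470 + 16407 = 23877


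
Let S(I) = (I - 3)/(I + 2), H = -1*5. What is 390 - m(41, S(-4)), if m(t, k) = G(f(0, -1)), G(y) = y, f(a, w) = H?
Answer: 395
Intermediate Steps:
H = -5
f(a, w) = -5
S(I) = (-3 + I)/(2 + I)
m(t, k) = -5
390 - m(41, S(-4)) = 390 - 1*(-5) = 390 + 5 = 395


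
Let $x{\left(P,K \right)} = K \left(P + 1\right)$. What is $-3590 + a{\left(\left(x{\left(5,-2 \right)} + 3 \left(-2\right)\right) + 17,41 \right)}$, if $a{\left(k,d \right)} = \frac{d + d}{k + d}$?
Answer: $- \frac{71759}{20} \approx -3587.9$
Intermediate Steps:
$x{\left(P,K \right)} = K \left(1 + P\right)$
$a{\left(k,d \right)} = \frac{2 d}{d + k}$
$-3590 + a{\left(\left(x{\left(5,-2 \right)} + 3 \left(-2\right)\right) + 17,41 \right)} = -3590 + 2 \cdot 41 \frac{1}{41 + \left(\left(- 2 \left(1 + 5\right) + 3 \left(-2\right)\right) + 17\right)} = -3590 + 2 \cdot 41 \frac{1}{41 + \left(\left(\left(-2\right) 6 - 6\right) + 17\right)} = -3590 + 2 \cdot 41 \frac{1}{41 + \left(\left(-12 - 6\right) + 17\right)} = -3590 + 2 \cdot 41 \frac{1}{41 + \left(-18 + 17\right)} = -3590 + 2 \cdot 41 \frac{1}{41 - 1} = -3590 + 2 \cdot 41 \cdot \frac{1}{40} = -3590 + \frac{41}{20} = - \frac{71759}{20}$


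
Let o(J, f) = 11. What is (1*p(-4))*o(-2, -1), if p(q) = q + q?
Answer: -88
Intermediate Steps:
p(q) = 2*q
(1*p(-4))*o(-2, -1) = (1*(2*(-4)))*11 = (1*(-8))*11 = -8*11 = -88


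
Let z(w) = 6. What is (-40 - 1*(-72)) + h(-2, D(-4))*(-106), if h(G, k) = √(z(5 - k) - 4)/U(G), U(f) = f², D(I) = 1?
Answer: 32 - 53*√2/2 ≈ -5.4767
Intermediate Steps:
h(G, k) = √2/G² (h(G, k) = √(6 - 4)/(G²) = √2/G²)
(-40 - 1*(-72)) + h(-2, D(-4))*(-106) = (-40 - 1*(-72)) + (√2/(-2)²)*(-106) = (-40 + 72) + (√2*(¼))*(-106) = 32 + (√2/4)*(-106) = 32 - 53*√2/2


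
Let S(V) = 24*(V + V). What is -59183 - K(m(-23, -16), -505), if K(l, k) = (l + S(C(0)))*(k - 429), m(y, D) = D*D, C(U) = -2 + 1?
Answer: 135089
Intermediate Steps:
C(U) = -1
S(V) = 48*V (S(V) = 24*(2*V) = 48*V)
m(y, D) = D**2
K(l, k) = (-429 + k)*(-48 + l) (K(l, k) = (l + 48*(-1))*(k - 429) = (l - 48)*(-429 + k) = (-48 + l)*(-429 + k) = (-429 + k)*(-48 + l))
-59183 - K(m(-23, -16), -505) = -59183 - (20592 - 429*(-16)**2 - 48*(-505) - 505*(-16)**2) = -59183 - (20592 - 429*256 + 24240 - 505*256) = -59183 - (20592 - 109824 + 24240 - 129280) = -59183 - 1*(-194272) = -59183 + 194272 = 135089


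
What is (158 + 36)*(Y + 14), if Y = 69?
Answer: 16102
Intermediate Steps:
(158 + 36)*(Y + 14) = (158 + 36)*(69 + 14) = 194*83 = 16102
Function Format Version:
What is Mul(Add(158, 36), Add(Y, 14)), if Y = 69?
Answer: 16102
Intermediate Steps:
Mul(Add(158, 36), Add(Y, 14)) = Mul(Add(158, 36), Add(69, 14)) = Mul(194, 83) = 16102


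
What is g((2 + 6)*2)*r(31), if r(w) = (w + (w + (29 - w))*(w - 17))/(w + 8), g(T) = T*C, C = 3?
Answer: 6992/13 ≈ 537.85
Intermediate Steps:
g(T) = 3*T (g(T) = T*3 = 3*T)
r(w) = (-493 + 30*w)/(8 + w) (r(w) = (w + 29*(-17 + w))/(8 + w) = (w + (-493 + 29*w))/(8 + w) = (-493 + 30*w)/(8 + w))
g((2 + 6)*2)*r(31) = (3*((2 + 6)*2))*((-493 + 30*31)/(8 + 31)) = (3*(8*2))*((-493 + 930)/39) = (3*16)*((1/39)*437) = 48*(437/39) = 6992/13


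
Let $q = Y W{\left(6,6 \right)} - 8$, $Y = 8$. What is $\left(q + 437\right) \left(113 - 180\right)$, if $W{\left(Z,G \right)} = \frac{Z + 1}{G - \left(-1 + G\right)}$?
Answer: $-32495$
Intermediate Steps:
$W{\left(Z,G \right)} = 1 + Z$ ($W{\left(Z,G \right)} = \frac{1 + Z}{1} = \left(1 + Z\right) 1 = 1 + Z$)
$q = 48$ ($q = 8 \left(1 + 6\right) - 8 = 8 \cdot 7 - 8 = 56 - 8 = 48$)
$\left(q + 437\right) \left(113 - 180\right) = \left(48 + 437\right) \left(113 - 180\right) = 485 \left(-67\right) = -32495$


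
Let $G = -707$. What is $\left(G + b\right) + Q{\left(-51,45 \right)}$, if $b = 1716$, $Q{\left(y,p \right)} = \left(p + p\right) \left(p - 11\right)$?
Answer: $4069$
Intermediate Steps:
$Q{\left(y,p \right)} = 2 p \left(-11 + p\right)$
$\left(G + b\right) + Q{\left(-51,45 \right)} = \left(-707 + 1716\right) + 2 \cdot 45 \left(-11 + 45\right) = 1009 + 2 \cdot 45 \cdot 34 = 1009 + 3060 = 4069$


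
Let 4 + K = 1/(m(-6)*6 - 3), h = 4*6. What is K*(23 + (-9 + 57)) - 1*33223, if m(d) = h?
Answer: -4724416/141 ≈ -33507.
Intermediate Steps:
h = 24
m(d) = 24
K = -563/141 (K = -4 + 1/(24*6 - 3) = -4 + 1/(144 - 3) = -4 + 1/141 = -563/141 ≈ -3.9929)
K*(23 + (-9 + 57)) - 1*33223 = -563*(23 + (-9 + 57))/141 - 1*33223 = -563*(23 + 48)/141 - 33223 = -563/141*71 - 33223 = -39973/141 - 33223 = -4724416/141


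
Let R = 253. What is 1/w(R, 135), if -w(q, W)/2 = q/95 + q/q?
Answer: -95/696 ≈ -0.13649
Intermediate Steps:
w(q, W) = -2 - 2*q/95 (w(q, W) = -2*(q/95 + q/q) = -2*(q*(1/95) + 1) = -2*(q/95 + 1) = -2*(1 + q/95) = -2 - 2*q/95)
1/w(R, 135) = 1/(-2 - 2/95*253) = 1/(-2 - 506/95) = 1/(-696/95) = -95/696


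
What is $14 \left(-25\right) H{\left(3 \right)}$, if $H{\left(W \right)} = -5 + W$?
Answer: $700$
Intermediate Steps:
$14 \left(-25\right) H{\left(3 \right)} = 14 \left(-25\right) \left(-5 + 3\right) = \left(-350\right) \left(-2\right) = 700$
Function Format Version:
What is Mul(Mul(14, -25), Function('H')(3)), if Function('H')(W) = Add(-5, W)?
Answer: 700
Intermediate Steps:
Mul(Mul(14, -25), Function('H')(3)) = Mul(Mul(14, -25), Add(-5, 3)) = Mul(-350, -2) = 700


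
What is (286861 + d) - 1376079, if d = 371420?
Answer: -717798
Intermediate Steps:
(286861 + d) - 1376079 = (286861 + 371420) - 1376079 = 658281 - 1376079 = -717798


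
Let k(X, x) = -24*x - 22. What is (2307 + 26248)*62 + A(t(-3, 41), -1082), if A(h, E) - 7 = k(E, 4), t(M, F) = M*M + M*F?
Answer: 1770299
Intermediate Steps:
t(M, F) = M² + F*M
k(X, x) = -22 - 24*x
A(h, E) = -111 (A(h, E) = 7 + (-22 - 24*4) = 7 + (-22 - 96) = 7 - 118 = -111)
(2307 + 26248)*62 + A(t(-3, 41), -1082) = (2307 + 26248)*62 - 111 = 28555*62 - 111 = 1770410 - 111 = 1770299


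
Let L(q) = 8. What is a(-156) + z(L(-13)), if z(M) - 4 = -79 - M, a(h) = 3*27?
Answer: -2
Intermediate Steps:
a(h) = 81
z(M) = -75 - M (z(M) = 4 + (-79 - M) = -75 - M)
a(-156) + z(L(-13)) = 81 + (-75 - 1*8) = 81 + (-75 - 8) = 81 - 83 = -2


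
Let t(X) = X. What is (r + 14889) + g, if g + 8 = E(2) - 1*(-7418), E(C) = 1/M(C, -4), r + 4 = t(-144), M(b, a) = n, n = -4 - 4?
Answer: 177207/8 ≈ 22151.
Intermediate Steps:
n = -8
M(b, a) = -8
r = -148 (r = -4 - 144 = -148)
E(C) = -⅛ (E(C) = 1/(-8) = -⅛)
g = 59279/8 (g = -8 + (-⅛ - 1*(-7418)) = -8 + (-⅛ + 7418) = -8 + 59343/8 = 59279/8 ≈ 7409.9)
(r + 14889) + g = (-148 + 14889) + 59279/8 = 14741 + 59279/8 = 177207/8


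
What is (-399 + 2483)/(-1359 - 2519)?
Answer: -1042/1939 ≈ -0.53739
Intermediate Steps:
(-399 + 2483)/(-1359 - 2519) = 2084/(-3878) = 2084*(-1/3878) = -1042/1939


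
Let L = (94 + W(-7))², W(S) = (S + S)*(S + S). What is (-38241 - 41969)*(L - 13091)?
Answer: -5695631890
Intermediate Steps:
W(S) = 4*S² (W(S) = (2*S)*(2*S) = 4*S²)
L = 84100 (L = (94 + 4*(-7)²)² = (94 + 4*49)² = (94 + 196)² = 290² = 84100)
(-38241 - 41969)*(L - 13091) = (-38241 - 41969)*(84100 - 13091) = -80210*71009 = -5695631890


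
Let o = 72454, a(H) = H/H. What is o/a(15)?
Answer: 72454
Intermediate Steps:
a(H) = 1
o/a(15) = 72454/1 = 72454*1 = 72454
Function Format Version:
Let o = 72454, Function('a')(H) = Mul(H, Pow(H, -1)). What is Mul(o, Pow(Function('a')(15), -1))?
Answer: 72454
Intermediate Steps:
Function('a')(H) = 1
Mul(o, Pow(Function('a')(15), -1)) = Mul(72454, Pow(1, -1)) = Mul(72454, 1) = 72454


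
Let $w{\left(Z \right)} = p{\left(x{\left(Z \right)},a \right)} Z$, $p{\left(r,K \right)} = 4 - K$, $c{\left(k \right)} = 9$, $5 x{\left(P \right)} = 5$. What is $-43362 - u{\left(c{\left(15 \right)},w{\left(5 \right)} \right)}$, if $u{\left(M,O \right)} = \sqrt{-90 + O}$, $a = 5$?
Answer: $-43362 - i \sqrt{95} \approx -43362.0 - 9.7468 i$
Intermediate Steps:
$x{\left(P \right)} = 1$ ($x{\left(P \right)} = \frac{1}{5} \cdot 5 = 1$)
$w{\left(Z \right)} = - Z$ ($w{\left(Z \right)} = \left(4 - 5\right) Z = - Z$)
$-43362 - u{\left(c{\left(15 \right)},w{\left(5 \right)} \right)} = -43362 - \sqrt{-90 - 5} = -43362 - \sqrt{-95} = -43362 - i \sqrt{95}$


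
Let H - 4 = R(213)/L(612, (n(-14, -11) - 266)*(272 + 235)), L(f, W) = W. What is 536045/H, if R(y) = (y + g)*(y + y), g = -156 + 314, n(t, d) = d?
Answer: 5018774917/26914 ≈ 1.8647e+5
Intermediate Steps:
g = 158
R(y) = 2*y*(158 + y) (R(y) = (y + 158)*(y + y) = (158 + y)*(2*y) = 2*y*(158 + y))
H = 134570/46813 (H = 4 + (2*213*(158 + 213))/(((-11 - 266)*(272 + 235))) = 4 + (2*213*371)/((-277*507)) = 4 + 158046/(-140439) = 4 + 158046*(-1/140439) = 4 - 52682/46813 = 134570/46813 ≈ 2.8746)
536045/H = 536045/(134570/46813) = 536045*(46813/134570) = 5018774917/26914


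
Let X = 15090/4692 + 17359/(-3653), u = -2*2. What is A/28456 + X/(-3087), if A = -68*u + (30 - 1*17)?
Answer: 439685324263/41823045707352 ≈ 0.010513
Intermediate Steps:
u = -4
A = 285 (A = -68*(-4) + (30 - 1*17) = 272 + (30 - 17) = 272 + 13 = 285)
X = -4387443/2856646 (X = 15090*(1/4692) + 17359*(-1/3653) = 2515/782 - 17359/3653 = -4387443/2856646 ≈ -1.5359)
A/28456 + X/(-3087) = 285/28456 - 4387443/2856646/(-3087) = 285*(1/28456) - 4387443/2856646*(-1/3087) = 285/28456 + 1462481/2939488734 = 439685324263/41823045707352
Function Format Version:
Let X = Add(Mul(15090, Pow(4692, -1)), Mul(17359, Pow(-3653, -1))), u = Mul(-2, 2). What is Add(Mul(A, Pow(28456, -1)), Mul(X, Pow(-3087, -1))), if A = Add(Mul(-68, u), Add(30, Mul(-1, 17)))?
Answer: Rational(439685324263, 41823045707352) ≈ 0.010513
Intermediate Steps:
u = -4
A = 285 (A = Add(Mul(-68, -4), Add(30, Mul(-1, 17))) = Add(272, Add(30, -17)) = Add(272, 13) = 285)
X = Rational(-4387443, 2856646) (X = Add(Mul(15090, Rational(1, 4692)), Mul(17359, Rational(-1, 3653))) = Add(Rational(2515, 782), Rational(-17359, 3653)) = Rational(-4387443, 2856646) ≈ -1.5359)
Add(Mul(A, Pow(28456, -1)), Mul(X, Pow(-3087, -1))) = Add(Mul(285, Pow(28456, -1)), Mul(Rational(-4387443, 2856646), Pow(-3087, -1))) = Add(Mul(285, Rational(1, 28456)), Mul(Rational(-4387443, 2856646), Rational(-1, 3087))) = Add(Rational(285, 28456), Rational(1462481, 2939488734)) = Rational(439685324263, 41823045707352)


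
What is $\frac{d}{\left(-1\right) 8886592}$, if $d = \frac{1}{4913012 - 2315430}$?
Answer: $- \frac{1}{23083651420544} \approx -4.3321 \cdot 10^{-14}$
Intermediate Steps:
$d = \frac{1}{2597582} \approx 3.8497 \cdot 10^{-7}$
$\frac{d}{\left(-1\right) 8886592} = \frac{1}{2597582 \left(\left(-1\right) 8886592\right)} = \frac{1}{2597582 \left(-8886592\right)} = \frac{1}{2597582} \left(- \frac{1}{8886592}\right) = - \frac{1}{23083651420544}$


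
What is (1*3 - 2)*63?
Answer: 63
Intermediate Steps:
(1*3 - 2)*63 = (3 - 2)*63 = 1*63 = 63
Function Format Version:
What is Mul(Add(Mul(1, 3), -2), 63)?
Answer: 63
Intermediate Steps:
Mul(Add(Mul(1, 3), -2), 63) = Mul(Add(3, -2), 63) = Mul(1, 63) = 63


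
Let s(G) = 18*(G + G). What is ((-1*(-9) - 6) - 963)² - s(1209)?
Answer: 878076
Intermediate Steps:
s(G) = 36*G (s(G) = 18*(2*G) = 36*G)
((-1*(-9) - 6) - 963)² - s(1209) = ((-1*(-9) - 6) - 963)² - 36*1209 = ((9 - 6) - 963)² - 1*43524 = (3 - 963)² - 43524 = (-960)² - 43524 = 921600 - 43524 = 878076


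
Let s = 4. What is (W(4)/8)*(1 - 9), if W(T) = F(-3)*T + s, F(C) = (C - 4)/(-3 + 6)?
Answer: 16/3 ≈ 5.3333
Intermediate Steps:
F(C) = -4/3 + C/3 (F(C) = (-4 + C)/3 = (-4 + C)*(⅓) = -4/3 + C/3)
W(T) = 4 - 7*T/3 (W(T) = (-4/3 + (⅓)*(-3))*T + 4 = (-4/3 - 1)*T + 4 = -7*T/3 + 4 = 4 - 7*T/3)
(W(4)/8)*(1 - 9) = ((4 - 7/3*4)/8)*(1 - 9) = ((4 - 28/3)*(⅛))*(-8) = -16/3*⅛*(-8) = -⅔*(-8) = 16/3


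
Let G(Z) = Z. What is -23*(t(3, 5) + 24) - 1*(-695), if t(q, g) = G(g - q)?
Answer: 97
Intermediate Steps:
t(q, g) = g - q
-23*(t(3, 5) + 24) - 1*(-695) = -23*((5 - 1*3) + 24) - 1*(-695) = -23*((5 - 3) + 24) + 695 = -23*(2 + 24) + 695 = -23*26 + 695 = -598 + 695 = 97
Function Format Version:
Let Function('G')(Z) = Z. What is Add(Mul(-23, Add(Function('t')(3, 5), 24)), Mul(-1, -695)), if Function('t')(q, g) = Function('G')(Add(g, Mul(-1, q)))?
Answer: 97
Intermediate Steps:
Function('t')(q, g) = Add(g, Mul(-1, q))
Add(Mul(-23, Add(Function('t')(3, 5), 24)), Mul(-1, -695)) = Add(Mul(-23, Add(Add(5, Mul(-1, 3)), 24)), Mul(-1, -695)) = Add(Mul(-23, Add(Add(5, -3), 24)), 695) = Add(Mul(-23, Add(2, 24)), 695) = Add(Mul(-23, 26), 695) = Add(-598, 695) = 97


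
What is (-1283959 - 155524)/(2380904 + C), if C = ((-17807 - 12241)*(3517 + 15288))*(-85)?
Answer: -1439483/48031855304 ≈ -2.9969e-5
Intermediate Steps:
C = 48029474400 (C = -30048*18805*(-85) = -565052640*(-85) = 48029474400)
(-1283959 - 155524)/(2380904 + C) = (-1283959 - 155524)/(2380904 + 48029474400) = -1439483/48031855304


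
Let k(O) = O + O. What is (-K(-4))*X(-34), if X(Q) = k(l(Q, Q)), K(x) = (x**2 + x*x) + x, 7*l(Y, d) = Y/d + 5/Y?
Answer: -116/17 ≈ -6.8235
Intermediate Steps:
l(Y, d) = 5/(7*Y) + Y/(7*d) (l(Y, d) = (Y/d + 5/Y)/7 = (5/Y + Y/d)/7 = 5/(7*Y) + Y/(7*d))
k(O) = 2*O
K(x) = x + 2*x**2 (K(x) = (x**2 + x**2) + x = 2*x**2 + x = x + 2*x**2)
X(Q) = 2/7 + 10/(7*Q) (X(Q) = 2*(5/(7*Q) + Q/(7*Q)) = 2*(5/(7*Q) + 1/7) = 2*(1/7 + 5/(7*Q)) = 2/7 + 10/(7*Q))
(-K(-4))*X(-34) = (-(-4)*(1 + 2*(-4)))*((2/7)*(5 - 34)/(-34)) = (-(-4)*(1 - 8))*((2/7)*(-1/34)*(-29)) = -(-4)*(-7)*(29/119) = -1*28*(29/119) = -28*29/119 = -116/17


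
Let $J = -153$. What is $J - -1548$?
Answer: $1395$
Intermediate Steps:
$J - -1548 = -153 - -1548 = -153 + 1548 = 1395$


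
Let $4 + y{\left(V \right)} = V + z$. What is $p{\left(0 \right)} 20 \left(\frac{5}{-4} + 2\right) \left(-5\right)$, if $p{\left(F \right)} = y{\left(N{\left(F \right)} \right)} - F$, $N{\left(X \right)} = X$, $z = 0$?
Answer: $300$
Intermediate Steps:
$y{\left(V \right)} = -4 + V$ ($y{\left(V \right)} = -4 + \left(V + 0\right) = -4 + V$)
$p{\left(F \right)} = -4$ ($p{\left(F \right)} = \left(-4 + F\right) - F = -4$)
$p{\left(0 \right)} 20 \left(\frac{5}{-4} + 2\right) \left(-5\right) = \left(-4\right) 20 \left(\frac{5}{-4} + 2\right) \left(-5\right) = - 80 \left(5 \left(- \frac{1}{4}\right) + 2\right) \left(-5\right) = - 80 \left(- \frac{5}{4} + 2\right) \left(-5\right) = - 80 \cdot \frac{3}{4} \left(-5\right) = \left(-80\right) \left(- \frac{15}{4}\right) = 300$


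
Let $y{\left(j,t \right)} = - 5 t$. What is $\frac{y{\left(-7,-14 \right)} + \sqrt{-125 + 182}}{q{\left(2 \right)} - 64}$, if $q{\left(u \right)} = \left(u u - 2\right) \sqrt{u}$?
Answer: $- \frac{80}{73} - \frac{8 \sqrt{57}}{511} - \frac{5 \sqrt{2}}{146} - \frac{\sqrt{114}}{2044} \approx -1.2677$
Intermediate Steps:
$q{\left(u \right)} = \sqrt{u} \left(-2 + u^{2}\right)$ ($q{\left(u \right)} = \left(u^{2} - 2\right) \sqrt{u} = \left(-2 + u^{2}\right) \sqrt{u} = \sqrt{u} \left(-2 + u^{2}\right)$)
$\frac{y{\left(-7,-14 \right)} + \sqrt{-125 + 182}}{q{\left(2 \right)} - 64} = \frac{\left(-5\right) \left(-14\right) + \sqrt{-125 + 182}}{\sqrt{2} \left(-2 + 2^{2}\right) - 64} = \frac{70 + \sqrt{57}}{\sqrt{2} \left(-2 + 4\right) - 64} = \frac{70 + \sqrt{57}}{\sqrt{2} \cdot 2 - 64} = \frac{70 + \sqrt{57}}{2 \sqrt{2} - 64} = \frac{70 + \sqrt{57}}{-64 + 2 \sqrt{2}}$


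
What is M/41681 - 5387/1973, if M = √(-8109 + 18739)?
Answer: -5387/1973 + √10630/41681 ≈ -2.7279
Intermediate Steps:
M = √10630 ≈ 103.10
M/41681 - 5387/1973 = √10630/41681 - 5387/1973 = -5387/1973 + √10630/41681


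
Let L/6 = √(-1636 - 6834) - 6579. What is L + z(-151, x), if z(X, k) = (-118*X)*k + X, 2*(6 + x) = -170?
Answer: -1661063 + 66*I*√70 ≈ -1.6611e+6 + 552.2*I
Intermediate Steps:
x = -91 (x = -6 + (½)*(-170) = -6 - 85 = -91)
z(X, k) = X - 118*X*k (z(X, k) = -118*X*k + X = X - 118*X*k)
L = -39474 + 66*I*√70 (L = 6*(√(-1636 - 6834) - 6579) = 6*(√(-8470) - 6579) = 6*(11*I*√70 - 6579) = 6*(-6579 + 11*I*√70) = -39474 + 66*I*√70 ≈ -39474.0 + 552.2*I)
L + z(-151, x) = (-39474 + 66*I*√70) - 151*(1 - 118*(-91)) = (-39474 + 66*I*√70) - 151*(1 + 10738) = (-39474 + 66*I*√70) - 151*10739 = (-39474 + 66*I*√70) - 1621589 = -1661063 + 66*I*√70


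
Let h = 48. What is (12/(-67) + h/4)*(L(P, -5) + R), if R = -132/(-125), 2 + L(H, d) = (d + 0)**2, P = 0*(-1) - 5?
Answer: 2381544/8375 ≈ 284.36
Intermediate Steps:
P = -5 (P = 0 - 5 = -5)
L(H, d) = -2 + d**2 (L(H, d) = -2 + (d + 0)**2 = -2 + d**2)
R = 132/125 (R = -132*(-1/125) = 132/125 ≈ 1.0560)
(12/(-67) + h/4)*(L(P, -5) + R) = (12/(-67) + 48/4)*((-2 + (-5)**2) + 132/125) = (12*(-1/67) + 48*(1/4))*((-2 + 25) + 132/125) = (-12/67 + 12)*(23 + 132/125) = (792/67)*(3007/125) = 2381544/8375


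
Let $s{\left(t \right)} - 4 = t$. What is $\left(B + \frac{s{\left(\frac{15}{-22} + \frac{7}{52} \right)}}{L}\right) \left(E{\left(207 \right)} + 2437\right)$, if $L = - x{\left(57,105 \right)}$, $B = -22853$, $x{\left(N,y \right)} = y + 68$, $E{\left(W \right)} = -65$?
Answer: $- \frac{1341035961699}{24739} \approx -5.4207 \cdot 10^{7}$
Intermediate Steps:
$x{\left(N,y \right)} = 68 + y$
$s{\left(t \right)} = 4 + t$
$L = -173$ ($L = - (68 + 105) = \left(-1\right) 173 = -173$)
$\left(B + \frac{s{\left(\frac{15}{-22} + \frac{7}{52} \right)}}{L}\right) \left(E{\left(207 \right)} + 2437\right) = \left(-22853 + \frac{4 + \left(\frac{15}{-22} + \frac{7}{52}\right)}{-173}\right) \left(-65 + 2437\right) = \left(-22853 + \left(4 + \left(15 \left(- \frac{1}{22}\right) + 7 \cdot \frac{1}{52}\right)\right) \left(- \frac{1}{173}\right)\right) 2372 = \left(-22853 + \left(4 + \left(- \frac{15}{22} + \frac{7}{52}\right)\right) \left(- \frac{1}{173}\right)\right) 2372 = \left(-22853 + \left(4 - \frac{313}{572}\right) \left(- \frac{1}{173}\right)\right) 2372 = \left(-22853 + \frac{1975}{572} \left(- \frac{1}{173}\right)\right) 2372 = \left(-22853 - \frac{1975}{98956}\right) 2372 = \left(- \frac{2261443443}{98956}\right) 2372 = - \frac{1341035961699}{24739}$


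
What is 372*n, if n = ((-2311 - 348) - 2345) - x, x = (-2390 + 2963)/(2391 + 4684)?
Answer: -13170240756/7075 ≈ -1.8615e+6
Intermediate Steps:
x = 573/7075 ≈ 0.080989
n = -35403873/7075 (n = ((-2311 - 348) - 2345) - 1*573/7075 = (-2659 - 2345) - 573/7075 = -5004 - 573/7075 = -35403873/7075 ≈ -5004.1)
372*n = 372*(-35403873/7075) = -13170240756/7075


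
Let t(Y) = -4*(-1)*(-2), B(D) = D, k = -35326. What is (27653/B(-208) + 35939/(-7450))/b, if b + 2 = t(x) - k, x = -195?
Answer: -106745081/27362836800 ≈ -0.0039011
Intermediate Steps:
t(Y) = -8 (t(Y) = 4*(-2) = -8)
b = 35316 (b = -2 + (-8 - 1*(-35326)) = -2 + (-8 + 35326) = -2 + 35318 = 35316)
(27653/B(-208) + 35939/(-7450))/b = (27653/(-208) + 35939/(-7450))/35316 = (27653*(-1/208) + 35939*(-1/7450))*(1/35316) = (-27653/208 - 35939/7450)*(1/35316) = -106745081/774800*1/35316 = -106745081/27362836800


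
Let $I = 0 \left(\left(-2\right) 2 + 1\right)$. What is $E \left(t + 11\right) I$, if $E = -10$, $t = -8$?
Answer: $0$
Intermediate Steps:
$I = 0$ ($I = 0 \left(-4 + 1\right) = 0 \left(-3\right) = 0$)
$E \left(t + 11\right) I = - 10 \left(-8 + 11\right) 0 = \left(-10\right) 3 \cdot 0 = \left(-30\right) 0 = 0$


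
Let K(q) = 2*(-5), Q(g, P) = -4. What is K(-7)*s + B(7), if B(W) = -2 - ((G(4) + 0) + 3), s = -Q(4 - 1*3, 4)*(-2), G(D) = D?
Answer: 71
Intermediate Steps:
s = -8 (s = -1*(-4)*(-2) = 4*(-2) = -8)
K(q) = -10
B(W) = -9 (B(W) = -2 - ((4 + 0) + 3) = -2 - (4 + 3) = -2 - 1*7 = -2 - 7 = -9)
K(-7)*s + B(7) = -10*(-8) - 9 = 80 - 9 = 71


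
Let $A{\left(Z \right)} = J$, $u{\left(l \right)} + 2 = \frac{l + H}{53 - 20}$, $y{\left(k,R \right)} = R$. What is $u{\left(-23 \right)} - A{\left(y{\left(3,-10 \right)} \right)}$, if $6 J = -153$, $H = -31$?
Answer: $\frac{481}{22} \approx 21.864$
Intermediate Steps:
$J = - \frac{51}{2}$ ($J = \frac{1}{6} \left(-153\right) = - \frac{51}{2} \approx -25.5$)
$u{\left(l \right)} = - \frac{97}{33} + \frac{l}{33}$ ($u{\left(l \right)} = -2 + \frac{l - 31}{53 - 20} = -2 + \frac{-31 + l}{33} = -2 + \left(-31 + l\right) \frac{1}{33} = -2 + \left(- \frac{31}{33} + \frac{l}{33}\right) = - \frac{97}{33} + \frac{l}{33}$)
$A{\left(Z \right)} = - \frac{51}{2}$
$u{\left(-23 \right)} - A{\left(y{\left(3,-10 \right)} \right)} = \left(- \frac{97}{33} + \frac{1}{33} \left(-23\right)\right) - - \frac{51}{2} = \left(- \frac{97}{33} - \frac{23}{33}\right) + \frac{51}{2} = - \frac{40}{11} + \frac{51}{2} = \frac{481}{22}$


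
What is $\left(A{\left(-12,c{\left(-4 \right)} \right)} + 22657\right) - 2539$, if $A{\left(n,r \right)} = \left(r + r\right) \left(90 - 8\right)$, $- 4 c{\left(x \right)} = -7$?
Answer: $20405$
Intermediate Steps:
$c{\left(x \right)} = \frac{7}{4}$ ($c{\left(x \right)} = \left(- \frac{1}{4}\right) \left(-7\right) = \frac{7}{4}$)
$A{\left(n,r \right)} = 164 r$ ($A{\left(n,r \right)} = 2 r 82 = 164 r$)
$\left(A{\left(-12,c{\left(-4 \right)} \right)} + 22657\right) - 2539 = \left(164 \cdot \frac{7}{4} + 22657\right) - 2539 = \left(287 + 22657\right) + \left(-16502 + 13963\right) = 22944 - 2539 = 20405$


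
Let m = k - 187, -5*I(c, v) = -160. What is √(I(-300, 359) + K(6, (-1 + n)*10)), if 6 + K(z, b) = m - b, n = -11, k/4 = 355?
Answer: √1379 ≈ 37.135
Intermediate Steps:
k = 1420 (k = 4*355 = 1420)
I(c, v) = 32 (I(c, v) = -⅕*(-160) = 32)
m = 1233 (m = 1420 - 187 = 1233)
K(z, b) = 1227 - b (K(z, b) = -6 + (1233 - b) = 1227 - b)
√(I(-300, 359) + K(6, (-1 + n)*10)) = √(32 + (1227 - (-1 - 11)*10)) = √(32 + (1227 - (-12)*10)) = √(32 + (1227 - 1*(-120))) = √(32 + (1227 + 120)) = √(32 + 1347) = √1379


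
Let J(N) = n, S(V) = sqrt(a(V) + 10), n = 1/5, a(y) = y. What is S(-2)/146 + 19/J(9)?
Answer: 95 + sqrt(2)/73 ≈ 95.019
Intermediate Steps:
n = 1/5 ≈ 0.20000
S(V) = sqrt(10 + V) (S(V) = sqrt(V + 10) = sqrt(10 + V))
J(N) = 1/5
S(-2)/146 + 19/J(9) = sqrt(10 - 2)/146 + 19/(1/5) = sqrt(8)*(1/146) + 19*5 = (2*sqrt(2))*(1/146) + 95 = sqrt(2)/73 + 95 = 95 + sqrt(2)/73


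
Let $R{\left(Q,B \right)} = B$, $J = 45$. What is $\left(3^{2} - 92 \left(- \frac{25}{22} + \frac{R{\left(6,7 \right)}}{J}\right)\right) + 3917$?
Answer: $\frac{1988036}{495} \approx 4016.2$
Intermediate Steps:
$\left(3^{2} - 92 \left(- \frac{25}{22} + \frac{R{\left(6,7 \right)}}{J}\right)\right) + 3917 = \left(3^{2} - 92 \left(- \frac{25}{22} + \frac{7}{45}\right)\right) + 3917 = \left(9 - 92 \left(\left(-25\right) \frac{1}{22} + 7 \cdot \frac{1}{45}\right)\right) + 3917 = \left(9 - 92 \left(- \frac{25}{22} + \frac{7}{45}\right)\right) + 3917 = \left(9 - - \frac{44666}{495}\right) + 3917 = \left(9 + \frac{44666}{495}\right) + 3917 = \frac{49121}{495} + 3917 = \frac{1988036}{495}$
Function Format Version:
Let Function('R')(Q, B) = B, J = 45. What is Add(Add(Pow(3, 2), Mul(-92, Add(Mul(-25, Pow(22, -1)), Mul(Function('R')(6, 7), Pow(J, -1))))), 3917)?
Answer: Rational(1988036, 495) ≈ 4016.2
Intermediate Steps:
Add(Add(Pow(3, 2), Mul(-92, Add(Mul(-25, Pow(22, -1)), Mul(Function('R')(6, 7), Pow(J, -1))))), 3917) = Add(Add(Pow(3, 2), Mul(-92, Add(Mul(-25, Pow(22, -1)), Mul(7, Pow(45, -1))))), 3917) = Add(Add(9, Mul(-92, Add(Mul(-25, Rational(1, 22)), Mul(7, Rational(1, 45))))), 3917) = Add(Add(9, Mul(-92, Add(Rational(-25, 22), Rational(7, 45)))), 3917) = Add(Add(9, Mul(-92, Rational(-971, 990))), 3917) = Add(Add(9, Rational(44666, 495)), 3917) = Add(Rational(49121, 495), 3917) = Rational(1988036, 495)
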